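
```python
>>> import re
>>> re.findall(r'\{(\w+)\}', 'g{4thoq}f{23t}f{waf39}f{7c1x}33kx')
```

Walking the string: at [1:8] match '{4thoq}', group 1 = '4thoq'; at [9:14] match '{23t}', group 1 = '23t'; at [15:22] match '{waf39}', group 1 = 'waf39'; at [23:29] match '{7c1x}', group 1 = '7c1x'.
`findall` collects group 1 from each match (4 total).

['4thoq', '23t', 'waf39', '7c1x']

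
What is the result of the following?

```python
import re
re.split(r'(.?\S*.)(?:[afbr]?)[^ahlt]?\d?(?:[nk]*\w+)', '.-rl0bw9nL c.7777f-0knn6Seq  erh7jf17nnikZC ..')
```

Pattern: optionally any character, then zero or more of a non-whitespace character, then any character (captured); then optionally one of [afbr] (non-capturing group); then optionally any character except [ahlt], then optionally a digit; then zero or more of one of [nk], then one or more of a word character (non-capturing group).
Matches to split on: at [0:12] → '.-rl0bw9nL c'; at [12:43] → '.7777f-0knn6Seq  erh7jf17nnikZC'.
With a capturing group present, the delimiter's captured portion is kept in the result list.

['', '.-rl0bw9nL ', '', '.7777f-0knn6Seq ', ' ..']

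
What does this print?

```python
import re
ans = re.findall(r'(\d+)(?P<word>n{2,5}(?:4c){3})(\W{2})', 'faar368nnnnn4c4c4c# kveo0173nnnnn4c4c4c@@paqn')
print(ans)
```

[('368', 'nnnnn4c4c4c', '# '), ('0173', 'nnnnn4c4c4c', '@@')]

Pattern: one or more of a digit (captured); then 2 to 5 of the literal 'n', then the literal '4c' repeated 3 times (captured as 'word'); then exactly 2 of a non-word character (captured).
Walking the string: at [4:20] match '368nnnnn4c4c4c# ', groups = ('368', 'nnnnn4c4c4c', '# '); at [24:41] match '0173nnnnn4c4c4c@@', groups = ('0173', 'nnnnn4c4c4c', '@@').
With 3 capturing groups, `findall` returns a 3-tuple per match.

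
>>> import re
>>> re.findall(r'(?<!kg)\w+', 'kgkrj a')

['kgkrj', 'a']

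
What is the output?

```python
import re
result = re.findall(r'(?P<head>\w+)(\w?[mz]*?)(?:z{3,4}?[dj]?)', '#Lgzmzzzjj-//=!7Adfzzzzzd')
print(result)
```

[('Lgzm', ''), ('7Adfzz', '')]

Pattern: one or more of a word character (captured as 'head'); then optionally a word character, then zero or more of one of [mz] (lazy) (captured); then 3 to 4 of the literal 'z' (lazy), then optionally one of [dj] (non-capturing group).
Walking the string: at [1:9] match 'Lgzmzzzj', groups = ('Lgzm', ''); at [15:25] match '7Adfzzzzzd', groups = ('7Adfzz', '').
2 groups means each result is a tuple of 2 captured strings — 2 here.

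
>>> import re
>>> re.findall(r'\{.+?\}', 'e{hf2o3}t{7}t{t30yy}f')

['{hf2o3}', '{7}', '{t30yy}']

Matches: at [1:8] → '{hf2o3}'; at [9:12] → '{7}'; at [13:20] → '{t30yy}'.
`findall` yields the raw match text (3 of them) because the pattern has no groups.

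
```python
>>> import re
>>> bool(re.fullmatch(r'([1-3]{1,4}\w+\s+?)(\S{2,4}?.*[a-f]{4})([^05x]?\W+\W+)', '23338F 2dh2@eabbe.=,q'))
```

False

For `fullmatch`, every character of the input must be accounted for by the pattern.
Here the string isn't matched end-to-end, so the call returns None, and `bool(None)` is False.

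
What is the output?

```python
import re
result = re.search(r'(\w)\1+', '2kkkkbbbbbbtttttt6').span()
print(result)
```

`\1` has to match the exact text group 1 already captured.
The match spans [1:5] → 'kkkk'.

(1, 5)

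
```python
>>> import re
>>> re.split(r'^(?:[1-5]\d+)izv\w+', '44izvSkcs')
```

['', '']

This matches anchored at the start of the string; then a character in [1-5], then one or more of a digit (non-capturing group); then the literal 'izv', then one or more of a word character.
Matches to split on: at [0:9] → '44izvSkcs'.
Each match becomes a cut point; 2 segments remain.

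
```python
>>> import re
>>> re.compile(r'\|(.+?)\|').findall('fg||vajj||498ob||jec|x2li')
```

['|vajj', '498ob', 'jec']

The `?` after the quantifier makes it lazy — it takes as little as possible before letting the rest of the pattern try.
Matches: at [2:9] match '||vajj|', group 1 = '|vajj'; at [9:16] match '|498ob|', group 1 = '498ob'; at [16:21] match '|jec|', group 1 = 'jec'.
Because there's exactly one group, `findall` drops the full match and keeps group 1 from each hit.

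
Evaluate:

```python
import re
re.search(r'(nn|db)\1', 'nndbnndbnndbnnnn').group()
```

The backreference `\1` re-matches whatever the first group consumed, character for character.
Unlike `match`, `search` isn't anchored — it looks for the pattern anywhere in the string.
The match spans [12:16] → 'nnnn'.
Captured: group 1 = 'nn'.

'nnnn'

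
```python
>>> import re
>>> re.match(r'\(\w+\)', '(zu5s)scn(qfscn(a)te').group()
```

With `match`, the pattern is implicitly anchored at the beginning.
The match spans [0:6] → '(zu5s)'.

'(zu5s)'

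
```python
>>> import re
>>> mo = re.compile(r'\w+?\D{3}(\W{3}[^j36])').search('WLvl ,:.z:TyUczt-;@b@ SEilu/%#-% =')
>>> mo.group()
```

'WLvl ,:.'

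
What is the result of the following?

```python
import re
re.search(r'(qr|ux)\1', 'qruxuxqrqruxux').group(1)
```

`\1` has to match the exact text group 1 already captured.
Unlike `match`, `search` isn't anchored — it looks for the pattern anywhere in the string.
The match spans [2:6] → 'uxux'.
Captured: group 1 = 'ux'.

'ux'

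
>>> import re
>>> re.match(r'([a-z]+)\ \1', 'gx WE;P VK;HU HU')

None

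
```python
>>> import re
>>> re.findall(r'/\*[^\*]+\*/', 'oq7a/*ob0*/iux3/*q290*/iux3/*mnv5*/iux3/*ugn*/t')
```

['/*ob0*/', '/*q290*/', '/*mnv5*/', '/*ugn*/']

`findall` yields the raw match text (4 of them) because the pattern has no groups.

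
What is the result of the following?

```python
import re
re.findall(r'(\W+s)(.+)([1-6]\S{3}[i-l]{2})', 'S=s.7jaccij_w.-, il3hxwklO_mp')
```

The pattern matches one or more of a non-word character, then the literal 's' (captured); then one or more of any character (captured); then a character in [1-6], then exactly 3 of a non-whitespace character, then exactly 2 of a character in [i-l] (captured).
Matches: at [1:25] match '=s.7jaccij_w.-, il3hxwkl', groups = ('=s', '.7jaccij_w.-, il', '3hxwkl').
`findall` packs the 3 group values into a tuple for every match.

[('=s', '.7jaccij_w.-, il', '3hxwkl')]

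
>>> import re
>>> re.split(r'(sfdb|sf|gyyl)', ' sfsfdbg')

[' ', 'sf', '', 'sfdb', 'g']

Alternation tries branches left to right and keeps the first one that lets the overall match succeed at that position.
Matches to split on: at [1:3] → 'sf'; at [3:7] → 'sfdb'.
Because the pattern has a capturing group, `split` also inserts each captured text between the pieces.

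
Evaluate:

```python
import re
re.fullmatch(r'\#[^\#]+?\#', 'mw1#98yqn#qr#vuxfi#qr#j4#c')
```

None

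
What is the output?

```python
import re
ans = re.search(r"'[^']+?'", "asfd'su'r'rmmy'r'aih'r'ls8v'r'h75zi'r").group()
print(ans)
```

`re.search` tries every starting position until one works.
The match spans [4:8] → "'su'".

'su'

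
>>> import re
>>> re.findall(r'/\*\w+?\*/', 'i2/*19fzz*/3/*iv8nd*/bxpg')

['/*19fzz*/', '/*iv8nd*/']

With no groups in the pattern, `findall` gives back each whole match — 2 here.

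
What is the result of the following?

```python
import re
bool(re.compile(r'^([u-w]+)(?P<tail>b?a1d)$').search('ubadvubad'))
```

The pattern matches anchored at the start of the string; then one or more of a character in [u-w] (captured); then optionally the literal 'b', then the literal 'a1d' (captured as 'tail'); then anchored at the end.
`search` walks the string left to right and returns the first match it finds.
Here no position works, so the call returns None, and `bool(None)` is False.

False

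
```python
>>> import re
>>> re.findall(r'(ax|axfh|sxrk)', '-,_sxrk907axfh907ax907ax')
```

['sxrk', 'ax', 'ax', 'ax']

Branches in `(...|...)` are attempted left-to-right; the first branch that allows the whole pattern to succeed is taken.
Matches: at [3:7] match 'sxrk', group 1 = 'sxrk'; at [10:12] match 'ax', group 1 = 'ax'; at [17:19] match 'ax', group 1 = 'ax'; at [22:24] match 'ax', group 1 = 'ax'.
With a single group, `findall` returns only what that group captured — 4 items.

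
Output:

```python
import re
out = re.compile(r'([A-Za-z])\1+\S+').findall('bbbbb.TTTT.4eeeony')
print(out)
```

The backreference `\1` re-matches whatever the first group consumed, character for character.
Matches: at [0:18] match 'bbbbb.TTTT.4eeeony', group 1 = 'b'.
One capturing group, so `findall` returns just the captured substring from the one match — 1 in all.

['b']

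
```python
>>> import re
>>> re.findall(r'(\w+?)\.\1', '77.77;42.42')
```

['77', '42']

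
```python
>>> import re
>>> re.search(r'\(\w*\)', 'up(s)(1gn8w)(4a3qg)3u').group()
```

'(s)'

The match spans [2:5] → '(s)'.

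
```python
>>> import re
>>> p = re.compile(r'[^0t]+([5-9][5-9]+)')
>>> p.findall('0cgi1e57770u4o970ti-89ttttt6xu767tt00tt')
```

This matches one or more of any character except [0t]; then a character in [5-9], then one or more of a character in [5-9] (captured).
Scanning left to right: at [1:10] match 'cgi1e5777', group 1 = '77'; at [11:16] match 'u4o97', group 1 = '97'; at [18:22] match 'i-89', group 1 = '89'; at [27:33] match '6xu767', group 1 = '67'.
With a single group, `findall` returns only what that group captured — 4 items.

['77', '97', '89', '67']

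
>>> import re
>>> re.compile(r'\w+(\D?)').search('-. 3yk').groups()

This matches one or more of a word character; then optionally a non-digit (captured).
`re.search` tries every starting position until one works.
The match spans [3:6] → '3yk'.
Captured: group 1 = ''.

('',)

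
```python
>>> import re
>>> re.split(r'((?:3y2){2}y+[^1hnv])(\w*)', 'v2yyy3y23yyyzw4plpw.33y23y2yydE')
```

This matches the literal '3y2' repeated 2 times, then one or more of the literal 'y', then any character except [1hnv] (captured); then zero or more of a word character (captured).
Matches to split on: at [21:31] → '3y23y2yydE'.
Because the pattern has a capturing group, `split` also inserts each captured text between the pieces.

['v2yyy3y23yyyzw4plpw.3', '3y23y2yyd', 'E', '']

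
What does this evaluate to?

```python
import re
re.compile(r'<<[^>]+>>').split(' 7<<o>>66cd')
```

[' 7', '66cd']

Matches to split on: at [2:7] → '<<o>>'.
Splitting on the pattern gives 2 pieces.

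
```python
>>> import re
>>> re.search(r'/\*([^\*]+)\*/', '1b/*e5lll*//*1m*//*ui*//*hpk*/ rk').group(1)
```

'e5lll'

`re.search` tries every starting position until one works.
The match spans [2:11] → '/*e5lll*/'.
Captured: group 1 = 'e5lll'.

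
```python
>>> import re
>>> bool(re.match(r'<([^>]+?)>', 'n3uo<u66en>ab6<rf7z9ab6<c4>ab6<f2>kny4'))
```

`re.match` won't scan ahead — the pattern has to work from the very first character.
Here position 0 doesn't satisfy it, so the call returns None, and `bool(None)` is False.

False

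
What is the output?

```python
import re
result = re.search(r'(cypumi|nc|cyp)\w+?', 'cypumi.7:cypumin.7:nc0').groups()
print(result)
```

`search` walks the string left to right and returns the first match it finds.
The match spans [0:4] → 'cypu'.
Captured: group 1 = 'cyp'.

('cyp',)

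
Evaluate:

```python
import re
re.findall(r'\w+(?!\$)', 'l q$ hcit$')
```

Because the assertion is negative and zero-width, positions next to the forbidden text are skipped.
`findall` yields the raw match text (2 of them) because the pattern has no groups.

['l', 'hci']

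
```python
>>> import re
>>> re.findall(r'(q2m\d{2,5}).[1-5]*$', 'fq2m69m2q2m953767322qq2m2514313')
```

['q2m25143']

This matches the literal 'q2m', then 2 to 5 of a digit (captured); then any character, then zero or more of a character in [1-5]; then anchored at the end.
`findall` collects group 1 from the one match (1 total).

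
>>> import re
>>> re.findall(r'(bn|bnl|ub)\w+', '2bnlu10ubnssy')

Alternation tries branches left to right and keeps the first one that lets the overall match succeed at that position.
Walking the string: at [1:13] match 'bnlu10ubnssy', group 1 = 'bn'.
With a single group, `findall` returns only what that group captured — 1 item.

['bn']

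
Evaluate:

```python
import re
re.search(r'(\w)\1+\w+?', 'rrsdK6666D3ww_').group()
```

A backreference is literal: `\1` must see the identical characters the first group matched.
`re.search` tries every starting position until one works.
The match spans [0:3] → 'rrs'.
Captured: group 1 = 'r'.

'rrs'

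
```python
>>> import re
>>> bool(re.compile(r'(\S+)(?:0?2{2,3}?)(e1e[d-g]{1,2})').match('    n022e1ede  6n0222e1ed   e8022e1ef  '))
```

False

The pattern matches one or more of a non-whitespace character (captured); then optionally the literal '0', then 2 to 3 of the literal '2' (lazy) (non-capturing group); then the literal 'e1e', then 1 to 2 of a character in [d-g] (captured).
`re.match` only tries the pattern at the start of the string.
Here the pattern fails at index 0, so the call returns None, and `bool(None)` is False.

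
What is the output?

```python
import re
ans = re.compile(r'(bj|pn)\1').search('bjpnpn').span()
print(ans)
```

`\1` has to match the exact text group 1 already captured.
The match spans [2:6] → 'pnpn'.

(2, 6)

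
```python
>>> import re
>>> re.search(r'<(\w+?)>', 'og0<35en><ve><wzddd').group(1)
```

`re.search` scans for the first position where the pattern succeeds.
The match spans [3:9] → '<35en>'.
Captured: group 1 = '35en'.

'35en'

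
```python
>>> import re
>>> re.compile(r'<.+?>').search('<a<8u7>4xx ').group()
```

Unlike `match`, `search` isn't anchored — it looks for the pattern anywhere in the string.
The match spans [0:7] → '<a<8u7>'.

'<a<8u7>'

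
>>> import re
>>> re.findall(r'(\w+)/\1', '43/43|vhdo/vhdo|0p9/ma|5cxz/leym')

['43', 'vhdo']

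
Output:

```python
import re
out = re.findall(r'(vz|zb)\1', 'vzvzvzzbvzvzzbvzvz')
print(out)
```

['vz', 'vz', 'vz']

A backreference is literal: `\1` must see the identical characters the first group matched.
Matches: at [0:4] match 'vzvz', group 1 = 'vz'; at [8:12] match 'vzvz', group 1 = 'vz'; at [14:18] match 'vzvz', group 1 = 'vz'.
One capturing group, so `findall` returns just the captured substring from each match — 3 in all.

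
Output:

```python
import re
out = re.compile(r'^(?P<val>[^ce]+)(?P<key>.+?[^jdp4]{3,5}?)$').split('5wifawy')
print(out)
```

['', '5wi', 'fawy', '']

With a capturing group present, the delimiter's captured portion is kept in the result list.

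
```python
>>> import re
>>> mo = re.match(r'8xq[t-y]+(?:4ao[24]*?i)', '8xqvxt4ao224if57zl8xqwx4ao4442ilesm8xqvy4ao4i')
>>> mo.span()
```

(0, 13)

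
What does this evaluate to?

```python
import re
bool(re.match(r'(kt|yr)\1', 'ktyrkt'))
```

False

`\1` has to match the exact text group 1 already captured.
`re.match` won't scan ahead — the pattern has to work from the very first character.
Here the pattern fails at index 0, so the call returns None, and `bool(None)` is False.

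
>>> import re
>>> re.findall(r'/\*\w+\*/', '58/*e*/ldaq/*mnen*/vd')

Since nothing is captured, `findall` lists the 2 matched substrings directly.

['/*e*/', '/*mnen*/']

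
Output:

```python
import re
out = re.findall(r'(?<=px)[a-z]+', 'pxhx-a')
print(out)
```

['hx']

The lookaround is zero-width — it requires the adjacent text to match without consuming it, so the asserted text isn't part of the match.
With no groups in the pattern, `findall` gives back each whole match — 1 here.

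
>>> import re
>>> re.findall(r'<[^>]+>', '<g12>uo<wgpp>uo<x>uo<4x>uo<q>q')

['<g12>', '<wgpp>', '<x>', '<4x>', '<q>']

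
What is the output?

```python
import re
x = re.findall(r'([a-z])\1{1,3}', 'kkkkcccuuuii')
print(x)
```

['k', 'c', 'u', 'i']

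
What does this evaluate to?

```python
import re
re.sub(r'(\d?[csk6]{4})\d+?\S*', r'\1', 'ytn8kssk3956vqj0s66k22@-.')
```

'ytn8kssk'

This matches optionally a digit, then exactly 4 of one of [csk6] (captured); then one or more of a digit (lazy), then zero or more of a non-whitespace character.
Matches: at [3:25] → '8kssk3956vqj0s66k22@-.'.
`\1` in the replacement pulls in group 1's text for each match.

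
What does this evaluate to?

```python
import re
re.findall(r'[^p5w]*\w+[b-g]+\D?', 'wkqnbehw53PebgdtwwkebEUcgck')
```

['wkqnbehw53PebgdtwwkebEUcgck']

Since nothing is captured, `findall` lists the 1 matched substring directly.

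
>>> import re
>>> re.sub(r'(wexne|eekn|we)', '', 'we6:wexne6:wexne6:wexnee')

'6:6:6:e'

The regex engine tests alternatives in the order written; an earlier branch that matches wins even if a later one would match more.
Matches: at [0:2] → 'we'; at [4:9] → 'wexne'; at [11:16] → 'wexne'; at [18:23] → 'wexne'.
Every occurrence is swapped for ''.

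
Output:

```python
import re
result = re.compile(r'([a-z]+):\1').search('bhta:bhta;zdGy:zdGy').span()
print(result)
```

A backreference is literal: `\1` must see the identical characters the first group matched.
Unlike `match`, `search` isn't anchored — it looks for the pattern anywhere in the string.
The match spans [0:9] → 'bhta:bhta'.
Captured: group 1 = 'bhta'.

(0, 9)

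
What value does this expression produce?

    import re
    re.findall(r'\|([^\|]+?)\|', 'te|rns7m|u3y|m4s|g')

One capturing group, so `findall` returns just the captured substring from each match — 2 in all.

['rns7m', 'm4s']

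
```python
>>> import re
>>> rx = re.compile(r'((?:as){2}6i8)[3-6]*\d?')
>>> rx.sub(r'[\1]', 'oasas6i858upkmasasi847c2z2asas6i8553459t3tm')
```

The pattern matches the literal 'as' repeated 2 times, then the literal '6i8' (captured); then zero or more of a character in [3-6], then optionally a digit.
Matches: at [1:10] → 'asas6i858'; at [26:39] → 'asas6i8553459'.
`\1` in the replacement pulls in group 1's text for each match.

'o[asas6i8]upkmasasi847c2z2[asas6i8]t3tm'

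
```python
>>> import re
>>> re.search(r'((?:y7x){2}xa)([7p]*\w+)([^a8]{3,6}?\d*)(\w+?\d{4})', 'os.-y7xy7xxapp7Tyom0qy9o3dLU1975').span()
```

This matches the literal 'y7x' repeated 2 times, then the literal 'xa' (captured); then zero or more of one of [7p], then one or more of a word character (captured); then 3 to 6 of any character except [a8] (lazy), then zero or more of a digit (captured); then one or more of a word character (lazy), then exactly 4 of a digit (captured).
The match spans [4:32] → 'y7xy7xxapp7Tyom0qy9o3dLU1975'.

(4, 32)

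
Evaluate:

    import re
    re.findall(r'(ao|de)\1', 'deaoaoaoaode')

['ao', 'ao']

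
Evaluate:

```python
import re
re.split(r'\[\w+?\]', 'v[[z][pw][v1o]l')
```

The string is cut at each match, leaving 4 pieces.

['v[', '', '', 'l']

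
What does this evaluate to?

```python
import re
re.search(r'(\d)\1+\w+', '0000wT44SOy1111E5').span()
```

(0, 17)

After group 1 captures some text, `\1` only succeeds where that same text appears again.
The match spans [0:17] → '0000wT44SOy1111E5'.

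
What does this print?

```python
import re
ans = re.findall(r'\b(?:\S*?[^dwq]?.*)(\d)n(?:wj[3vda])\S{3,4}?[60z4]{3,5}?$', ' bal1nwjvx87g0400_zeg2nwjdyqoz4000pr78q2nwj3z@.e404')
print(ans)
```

`findall` collects group 1 from the one match (1 total).

['2']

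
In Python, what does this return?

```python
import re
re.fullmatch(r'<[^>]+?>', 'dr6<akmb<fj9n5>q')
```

For `fullmatch`, every character of the input must be accounted for by the pattern.
Here the string isn't matched end-to-end, so the call returns None.

None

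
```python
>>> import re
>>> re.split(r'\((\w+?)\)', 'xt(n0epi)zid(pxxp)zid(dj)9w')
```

['xt', 'n0epi', 'zid', 'pxxp', 'zid', 'dj', '9w']

Matches to split on: at [2:9] → '(n0epi)'; at [12:18] → '(pxxp)'; at [21:25] → '(dj)'.
Because the pattern has a capturing group, `split` also inserts each captured text between the pieces.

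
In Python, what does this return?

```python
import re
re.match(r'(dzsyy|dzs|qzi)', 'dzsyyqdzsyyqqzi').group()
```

With `match`, the pattern is implicitly anchored at the beginning.
The match spans [0:5] → 'dzsyy'.

'dzsyy'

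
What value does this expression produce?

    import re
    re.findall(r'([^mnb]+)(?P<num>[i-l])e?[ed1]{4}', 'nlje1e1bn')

[('l', 'j')]

2 groups means the one result is a tuple of 2 captured strings — 1 here.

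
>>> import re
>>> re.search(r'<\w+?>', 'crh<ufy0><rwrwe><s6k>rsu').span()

Unlike `match`, `search` isn't anchored — it looks for the pattern anywhere in the string.
The match spans [3:9] → '<ufy0>'.

(3, 9)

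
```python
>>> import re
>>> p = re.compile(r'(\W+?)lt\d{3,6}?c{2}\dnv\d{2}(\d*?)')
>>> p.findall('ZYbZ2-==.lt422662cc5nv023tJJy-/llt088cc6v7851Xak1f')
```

[('-==.', '')]

This matches one or more of a non-word character (lazy) (captured); then the literal 'lt', then 3 to 6 of a digit (lazy); then exactly 2 of the literal 'c', then a digit, then the literal 'nv'; then exactly 2 of a digit; then zero or more of a digit (lazy) (captured).
With the lazy modifier that quantifier settles for the fewest repetitions that let the rest of the pattern succeed (the atoms after it are unaffected and can still be greedy).
Matches: at [5:24] match '-==.lt422662cc5nv02', groups = ('-==.', '').
2 groups means the one result is a tuple of 2 captured strings — 1 here.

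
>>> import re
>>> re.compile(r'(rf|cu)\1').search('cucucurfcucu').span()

(0, 4)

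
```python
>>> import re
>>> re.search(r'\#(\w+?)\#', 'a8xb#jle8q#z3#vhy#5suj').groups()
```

`re.search` scans for the first position where the pattern succeeds.
The match spans [4:11] → '#jle8q#'.
Captured: group 1 = 'jle8q'.

('jle8q',)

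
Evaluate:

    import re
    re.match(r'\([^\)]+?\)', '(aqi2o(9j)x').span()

`re.match` only tries the pattern at the start of the string.
The match spans [0:10] → '(aqi2o(9j)'.

(0, 10)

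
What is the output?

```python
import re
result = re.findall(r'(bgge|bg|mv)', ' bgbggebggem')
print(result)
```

['bg', 'bgge', 'bgge']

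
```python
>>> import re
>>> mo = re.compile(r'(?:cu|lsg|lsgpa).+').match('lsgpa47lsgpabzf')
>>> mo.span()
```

With `match`, the pattern is implicitly anchored at the beginning.
The match spans [0:15] → 'lsgpa47lsgpabzf'.

(0, 15)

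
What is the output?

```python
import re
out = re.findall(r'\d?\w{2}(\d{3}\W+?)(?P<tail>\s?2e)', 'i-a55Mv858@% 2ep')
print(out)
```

[('858@%', ' 2e')]

Pattern: optionally a digit, then exactly 2 of a word character; then exactly 3 of a digit, then one or more of a non-word character (lazy) (captured); then optionally whitespace, then the literal '2e' (captured as 'tail').
With 2 capturing groups, `findall` returns a 2-tuple per match.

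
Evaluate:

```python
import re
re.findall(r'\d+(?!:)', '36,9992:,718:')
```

The negative lookahead/lookbehind blocks any match where the forbidden context is present.
Walking the string: at [0:2] → '36'; at [3:6] → '999'; at [9:11] → '71'.
Since nothing is captured, `findall` lists the 3 matched substrings directly.

['36', '999', '71']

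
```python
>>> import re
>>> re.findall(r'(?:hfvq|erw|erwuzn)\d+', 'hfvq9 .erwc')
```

['hfvq9']

No capturing groups, so `findall` returns the 1 full match string.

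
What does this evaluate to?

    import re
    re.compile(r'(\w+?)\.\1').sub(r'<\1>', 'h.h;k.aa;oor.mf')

'<h>;k.aa;oor.mf'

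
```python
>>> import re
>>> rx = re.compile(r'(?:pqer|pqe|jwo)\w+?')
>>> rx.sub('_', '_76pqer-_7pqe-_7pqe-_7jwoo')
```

'_76_-_7pqe-_7pqe-_7_'

Matches: at [3:7] → 'pqer'; at [22:26] → 'jwoo'.
`sub` substitutes '_' at each match site.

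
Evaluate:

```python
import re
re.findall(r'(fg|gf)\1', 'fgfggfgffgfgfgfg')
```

A backreference is literal: `\1` must see the identical characters the first group matched.
Because there's exactly one group, `findall` drops the full match and keeps group 1 from each hit.

['fg', 'gf', 'fg', 'fg']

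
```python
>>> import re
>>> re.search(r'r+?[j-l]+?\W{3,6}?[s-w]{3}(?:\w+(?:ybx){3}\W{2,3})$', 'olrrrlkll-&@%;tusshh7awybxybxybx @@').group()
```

The match spans [2:35] → 'rrrlkll-&@%;tusshh7awybxybxybx @@'.

'rrrlkll-&@%;tusshh7awybxybxybx @@'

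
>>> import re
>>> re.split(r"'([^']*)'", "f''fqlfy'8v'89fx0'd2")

['f', '', 'fqlfy', '8v', "89fx0'd2"]

Matches to split on: at [1:3] → "''"; at [8:12] → "'8v'".
The group in the pattern means `split` returns the separators' captures alongside the pieces.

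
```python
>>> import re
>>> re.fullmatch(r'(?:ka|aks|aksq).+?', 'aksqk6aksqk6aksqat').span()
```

`re.fullmatch` requires the pattern to consume the entire string.
The match spans [0:18] → 'aksqk6aksqk6aksqat'.

(0, 18)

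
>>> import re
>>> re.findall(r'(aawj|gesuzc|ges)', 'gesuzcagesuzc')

The regex engine tests alternatives in the order written; an earlier branch that matches wins even if a later one would match more.
Because there's exactly one group, `findall` drops the full match and keeps group 1 from each hit.

['gesuzc', 'gesuzc']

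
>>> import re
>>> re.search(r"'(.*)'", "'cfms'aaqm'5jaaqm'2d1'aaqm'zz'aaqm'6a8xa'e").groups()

("cfms'aaqm'5jaaqm'2d1'aaqm'zz'aaqm'6a8xa",)

The match spans [0:41] → "'cfms'aaqm'5jaaqm'2d1'aaqm'zz'aaqm'6a8xa'".
Captured: group 1 = "cfms'aaqm'5jaaqm'2d1'aaqm'zz'aaqm'6a8xa".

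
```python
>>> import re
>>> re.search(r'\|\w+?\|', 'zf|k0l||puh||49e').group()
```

'|k0l|'

`search` walks the string left to right and returns the first match it finds.
The match spans [2:7] → '|k0l|'.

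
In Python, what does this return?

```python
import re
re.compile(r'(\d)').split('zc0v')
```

With a capturing group present, the delimiter's captured portion is kept in the result list.

['zc', '0', 'v']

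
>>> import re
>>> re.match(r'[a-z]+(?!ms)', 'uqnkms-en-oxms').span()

(0, 6)

The negative lookaround is zero-width — it rules out positions where the adjacent text would match, without consuming anything.
`match` is anchored at position 0; if the pattern doesn't fit there, it returns None.
The match spans [0:6] → 'uqnkms'.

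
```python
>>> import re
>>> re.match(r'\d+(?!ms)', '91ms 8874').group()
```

'9'

The negative lookahead/lookbehind blocks any match where the forbidden context is present.
`match` is anchored at position 0; if the pattern doesn't fit there, it returns None.
The match spans [0:1] → '9'.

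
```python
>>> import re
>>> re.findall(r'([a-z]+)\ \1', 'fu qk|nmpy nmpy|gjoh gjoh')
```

A backreference is literal: `\1` must see the identical characters the first group matched.
Walking the string: at [6:15] match 'nmpy nmpy', group 1 = 'nmpy'; at [16:25] match 'gjoh gjoh', group 1 = 'gjoh'.
One capturing group, so `findall` returns just the captured substring from each match — 2 in all.

['nmpy', 'gjoh']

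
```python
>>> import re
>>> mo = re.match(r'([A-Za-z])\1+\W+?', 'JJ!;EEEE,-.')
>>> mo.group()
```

A backreference is literal: `\1` must see the identical characters the first group matched.
With `match`, the pattern is implicitly anchored at the beginning.
The match spans [0:3] → 'JJ!'.
Captured: group 1 = 'J'.

'JJ!'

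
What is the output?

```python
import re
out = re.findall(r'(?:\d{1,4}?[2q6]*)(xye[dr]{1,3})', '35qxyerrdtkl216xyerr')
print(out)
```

['xyerrd', 'xyerr']

Pattern: 1 to 4 of a digit (lazy), then zero or more of one of [2q6] (non-capturing group); then the literal 'xye', then 1 to 3 of one of [dr] (captured).
Scanning left to right: at [0:9] match '35qxyerrd', group 1 = 'xyerrd'; at [12:20] match '216xyerr', group 1 = 'xyerr'.
Because there's exactly one group, `findall` drops the full match and keeps group 1 from each hit.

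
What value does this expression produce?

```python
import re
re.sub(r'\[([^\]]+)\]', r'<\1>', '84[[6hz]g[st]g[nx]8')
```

Matches: at [2:8] → '[[6hz]'; at [9:13] → '[st]'; at [14:18] → '[nx]'.
Each match is replaced using the text its own group 1 captured.

'84<[6hz>g<st>g<nx>8'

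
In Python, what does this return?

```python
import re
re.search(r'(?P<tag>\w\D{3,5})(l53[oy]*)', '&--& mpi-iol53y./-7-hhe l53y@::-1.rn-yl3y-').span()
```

(5, 15)

The pattern matches a word character, then 3 to 5 of a non-digit (captured as 'tag'); then the literal 'l53', then zero or more of one of [oy] (captured).
`re.search` scans for the first position where the pattern succeeds.
The match spans [5:15] → 'mpi-iol53y'.
Captured: group 1 = 'mpi-io', group 2 = 'l53y'.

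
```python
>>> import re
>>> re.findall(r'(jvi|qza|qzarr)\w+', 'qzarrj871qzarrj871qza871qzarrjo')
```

['qza']

Alternation tries branches left to right and keeps the first one that lets the overall match succeed at that position.
Because there's exactly one group, `findall` drops the full match and keeps group 1 from the one hit.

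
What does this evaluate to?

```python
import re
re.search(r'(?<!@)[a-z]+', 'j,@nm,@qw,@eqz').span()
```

`(?!…)`/`(?<!…)` only lets a position through if the neighbouring text does NOT match; no characters are consumed.
The match spans [0:1] → 'j'.

(0, 1)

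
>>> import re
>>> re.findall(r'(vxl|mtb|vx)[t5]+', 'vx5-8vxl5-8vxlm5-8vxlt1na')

One capturing group, so `findall` returns just the captured substring from each match — 3 in all.

['vx', 'vxl', 'vxl']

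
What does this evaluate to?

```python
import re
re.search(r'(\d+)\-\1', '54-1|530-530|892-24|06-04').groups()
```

('530',)

The backreference `\1` re-matches whatever the first group consumed, character for character.
`re.search` scans for the first position where the pattern succeeds.
The match spans [5:12] → '530-530'.
Captured: group 1 = '530'.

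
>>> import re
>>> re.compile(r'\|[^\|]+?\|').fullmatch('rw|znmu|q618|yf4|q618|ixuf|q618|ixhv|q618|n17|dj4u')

None

`fullmatch` succeeds only if the pattern covers the string from start to end.
Here the string isn't matched end-to-end, so the call returns None.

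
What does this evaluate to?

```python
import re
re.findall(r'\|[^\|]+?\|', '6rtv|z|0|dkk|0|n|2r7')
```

`findall` yields the raw match text (3 of them) because the pattern has no groups.

['|z|', '|dkk|', '|n|']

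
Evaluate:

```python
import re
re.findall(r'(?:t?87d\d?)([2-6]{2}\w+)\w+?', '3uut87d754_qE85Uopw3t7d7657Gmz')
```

One capturing group, so `findall` returns just the captured substring from the one match — 1 in all.

['54_qE85Uopw3t7d7657Gm']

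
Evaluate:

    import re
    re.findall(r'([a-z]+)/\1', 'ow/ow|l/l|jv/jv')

After group 1 captures some text, `\1` only succeeds where that same text appears again.
One capturing group, so `findall` returns just the captured substring from each match — 3 in all.

['ow', 'l', 'jv']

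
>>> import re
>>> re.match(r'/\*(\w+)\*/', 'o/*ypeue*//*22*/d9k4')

None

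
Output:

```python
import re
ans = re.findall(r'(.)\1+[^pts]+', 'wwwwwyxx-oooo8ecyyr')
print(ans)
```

The backreference `\1` re-matches whatever the first group consumed, character for character.
With a single group, `findall` returns only what that group captured — 1 item.

['w']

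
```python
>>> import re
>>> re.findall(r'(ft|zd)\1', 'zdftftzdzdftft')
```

A backreference is literal: `\1` must see the identical characters the first group matched.
With a single group, `findall` returns only what that group captured — 3 items.

['ft', 'zd', 'ft']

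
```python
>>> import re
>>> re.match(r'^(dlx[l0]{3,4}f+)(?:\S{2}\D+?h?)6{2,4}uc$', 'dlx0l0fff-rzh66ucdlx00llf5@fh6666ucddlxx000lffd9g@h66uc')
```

None

`match` is anchored at position 0; if the pattern doesn't fit there, it returns None.
Here the pattern fails at index 0, so the call returns None.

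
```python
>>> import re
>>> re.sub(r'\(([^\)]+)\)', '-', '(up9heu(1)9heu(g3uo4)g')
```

Matches: at [0:10] → '(up9heu(1)'; at [14:21] → '(g3uo4)'.
`sub` substitutes '-' at each match site.

'-9heu-g'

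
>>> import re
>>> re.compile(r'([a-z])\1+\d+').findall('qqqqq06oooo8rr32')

`\1` has to match the exact text group 1 already captured.
`findall` collects group 1 from each match (3 total).

['q', 'o', 'r']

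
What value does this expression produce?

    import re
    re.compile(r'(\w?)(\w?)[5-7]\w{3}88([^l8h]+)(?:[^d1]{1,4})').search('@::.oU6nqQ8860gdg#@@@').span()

(4, 21)

This matches optionally a word character (captured); then optionally a word character (captured); then a character in [5-7], then exactly 3 of a word character, then the literal '88'; then one or more of any character except [l8h] (captured); then 1 to 4 of any character except [d1] (non-capturing group).
Unlike `match`, `search` isn't anchored — it looks for the pattern anywhere in the string.
The match spans [4:21] → 'oU6nqQ8860gdg#@@@'.
Captured: group 1 = 'o', group 2 = 'U', group 3 = '60gdg#@@'.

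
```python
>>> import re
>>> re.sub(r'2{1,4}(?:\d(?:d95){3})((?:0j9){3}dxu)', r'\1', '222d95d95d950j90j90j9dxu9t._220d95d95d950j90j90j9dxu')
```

Pattern: 1 to 4 of a literal '2'; then a digit, then the literal 'd95' repeated 3 times (non-capturing group); then the literal '0j9' repeated 3 times, then the literal 'dxu' (captured).
Matches: at [0:24] → '222d95d95d950j90j90j9dxu'; at [28:52] → '220d95d95d950j90j90j9dxu'.
Each match is replaced using the text its own group 1 captured.

'0j90j90j9dxu9t._0j90j90j9dxu'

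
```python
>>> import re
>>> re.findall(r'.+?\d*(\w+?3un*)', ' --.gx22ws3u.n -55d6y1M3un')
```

Pattern: one or more of any character (lazy), then zero or more of a digit; then one or more of a word character (lazy), then the literal '3u', then zero or more of a literal 'n' (captured).
Walking the string: at [0:12] match ' --.gx22ws3u', group 1 = 'gx22ws3u'; at [12:26] match '.n -55d6y1M3un', group 1 = 'd6y1M3un'.
Because there's exactly one group, `findall` drops the full match and keeps group 1 from each hit.

['gx22ws3u', 'd6y1M3un']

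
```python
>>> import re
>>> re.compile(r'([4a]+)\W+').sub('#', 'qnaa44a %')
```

'qn#'

Pattern: one or more of one of [4a] (captured); then one or more of a non-word character.
Matches: at [2:9] → 'aa44a %'.
`sub` substitutes '#' at each match site.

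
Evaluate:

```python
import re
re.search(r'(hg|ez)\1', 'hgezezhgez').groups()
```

('ez',)

The match spans [2:6] → 'ezez'.
Captured: group 1 = 'ez'.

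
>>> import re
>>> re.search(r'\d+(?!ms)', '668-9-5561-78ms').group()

'668'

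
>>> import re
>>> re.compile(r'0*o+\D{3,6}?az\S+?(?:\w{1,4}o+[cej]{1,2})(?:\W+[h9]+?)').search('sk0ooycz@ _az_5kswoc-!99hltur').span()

Because the quantifier is non-greedy, it stops expanding at the earliest point where the rest of the pattern can succeed.
The match spans [2:23] → '0ooycz@ _az_5kswoc-!9'.

(2, 23)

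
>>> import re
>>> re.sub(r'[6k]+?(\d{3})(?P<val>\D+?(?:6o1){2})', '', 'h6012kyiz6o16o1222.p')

The pattern matches one or more of one of [6k] (lazy); then exactly 3 of a digit (captured); then one or more of a non-digit (lazy), then the literal '6o1' repeated 2 times (captured as 'val').
Each match is replaced by ''.

'h222.p'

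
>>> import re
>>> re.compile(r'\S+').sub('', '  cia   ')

Pattern: one or more of a non-whitespace character.
Matches: at [2:5] → 'cia'.
Every occurrence is swapped for ''.

'     '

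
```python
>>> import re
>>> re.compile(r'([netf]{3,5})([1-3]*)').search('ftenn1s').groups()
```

('ftenn', '1')

The match spans [0:6] → 'ftenn1'.
Captured: group 1 = 'ftenn', group 2 = '1'.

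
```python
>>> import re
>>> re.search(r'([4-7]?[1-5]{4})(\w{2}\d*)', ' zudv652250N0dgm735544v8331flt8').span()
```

(5, 13)

The match spans [5:13] → '652250N0'.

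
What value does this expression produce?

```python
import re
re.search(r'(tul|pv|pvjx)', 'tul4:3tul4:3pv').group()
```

'tul'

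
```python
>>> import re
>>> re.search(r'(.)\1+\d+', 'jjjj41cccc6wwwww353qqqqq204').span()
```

A backreference is literal: `\1` must see the identical characters the first group matched.
`re.search` tries every starting position until one works.
The match spans [0:6] → 'jjjj41'.
Captured: group 1 = 'j'.

(0, 6)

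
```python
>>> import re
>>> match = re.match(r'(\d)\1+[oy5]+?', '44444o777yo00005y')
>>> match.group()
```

'44444o'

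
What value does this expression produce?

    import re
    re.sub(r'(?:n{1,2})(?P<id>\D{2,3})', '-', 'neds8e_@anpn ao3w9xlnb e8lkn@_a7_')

'-8e_@a-ao3w9xl-8lk-7_'

This matches 1 to 2 of a literal 'n' (non-capturing group); then 2 to 3 of a non-digit (captured as 'id').
Matches: at [0:4] → 'neds'; at [9:13] → 'npn '; at [20:24] → 'nb e'; at [27:31] → 'n@_a'.
Each match is replaced by '-'.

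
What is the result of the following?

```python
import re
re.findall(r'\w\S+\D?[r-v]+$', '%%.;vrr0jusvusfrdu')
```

['vrr0jusvusfrdu']

Pattern: a word character; then one or more of a non-whitespace character, then optionally a non-digit, then one or more of a character in [r-v]; then anchored at the end.
Matches: at [4:18] → 'vrr0jusvusfrdu'.
No capturing groups, so `findall` returns the 1 full match string.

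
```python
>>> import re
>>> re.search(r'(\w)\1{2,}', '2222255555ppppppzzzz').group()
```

'22222'

After group 1 captures some text, `\1` only succeeds where that same text appears again.
Unlike `match`, `search` isn't anchored — it looks for the pattern anywhere in the string.
The match spans [0:5] → '22222'.
Captured: group 1 = '2'.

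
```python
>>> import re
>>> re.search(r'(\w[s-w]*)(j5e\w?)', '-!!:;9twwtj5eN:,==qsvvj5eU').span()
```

The pattern matches a word character, then zero or more of a character in [s-w] (captured); then the literal 'j5e', then optionally a word character (captured).
`re.search` tries every starting position until one works.
The match spans [5:14] → '9twwtj5eN'.
Captured: group 1 = '9twwt', group 2 = 'j5eN'.

(5, 14)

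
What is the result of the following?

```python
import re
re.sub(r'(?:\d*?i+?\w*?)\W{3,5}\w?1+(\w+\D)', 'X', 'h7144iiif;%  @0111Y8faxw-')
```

'hX'

This matches zero or more of a digit (lazy), then one or more of a literal 'i' (lazy), then zero or more of a word character (lazy) (non-capturing group); then 3 to 5 of a non-word character, then optionally a word character, then one or more of the literal '1'; then one or more of a word character, then a non-digit (captured).
Every occurrence is swapped for 'X'.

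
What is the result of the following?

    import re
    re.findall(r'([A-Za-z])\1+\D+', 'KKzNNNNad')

['K']

A backreference is literal: `\1` must see the identical characters the first group matched.
One capturing group, so `findall` returns just the captured substring from the one match — 1 in all.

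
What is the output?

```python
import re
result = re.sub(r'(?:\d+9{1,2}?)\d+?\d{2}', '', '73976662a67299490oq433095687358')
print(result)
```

The `?` after the quantifier makes it lazy — it takes as little as possible before letting the rest of the pattern try.
Every occurrence is swapped for ''.

62aoq7358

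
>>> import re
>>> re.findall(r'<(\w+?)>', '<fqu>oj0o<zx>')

Because there's exactly one group, `findall` drops the full match and keeps group 1 from each hit.

['fqu', 'zx']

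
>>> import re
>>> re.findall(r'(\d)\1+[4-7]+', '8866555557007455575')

`\1` is not a pattern — it's the concrete string captured by group 1, re-applied verbatim.
One capturing group, so `findall` returns just the captured substring from each match — 2 in all.

['8', '0']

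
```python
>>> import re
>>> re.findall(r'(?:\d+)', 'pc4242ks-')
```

['4242']

This matches one or more of a digit (non-capturing group).
`findall` yields the raw match text (1 of them) because the pattern has no groups.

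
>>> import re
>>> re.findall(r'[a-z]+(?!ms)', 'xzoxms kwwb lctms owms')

The negative lookahead/lookbehind blocks any match where the forbidden context is present.
Since nothing is captured, `findall` lists the 4 matched substrings directly.

['xzoxms', 'kwwb', 'lctms', 'owms']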